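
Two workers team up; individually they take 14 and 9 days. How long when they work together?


Rate of A = 1/14 per day
Rate of B = 1/9 per day
Combined rate = 1/14 + 1/9 = 23/126 ≈ 0.1825 per day
Days = 1 / combined rate = 126/23
≈ 5.48 days

5.48 days


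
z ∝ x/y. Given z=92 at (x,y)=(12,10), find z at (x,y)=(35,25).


z = k·x/y
Solve for k using the known point: k = z·y/x = 92×10/12 = 920/12 ≈ 76.6667
Now evaluate at x=35, y=25:
z = k × 35 / 25 = (920 × 35) / (12 × 25) = 32200/300
≈ 107.3333

107.3333


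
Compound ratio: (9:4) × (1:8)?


Compound ratio = (9×1) : (4×8)
= 9:32
GCD = 1
= 9:32

9:32


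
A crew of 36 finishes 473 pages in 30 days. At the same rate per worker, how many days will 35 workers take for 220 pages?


Days ∝ work / workers, so d₂ = d₁ × (m₁/m₂) × (w₂/w₁)
Workers factor (inverse): 36/35 ≈ 1.0286
Work factor (direct): 220/473 ≈ 0.4651
d₂ = 30 × 36/35 × 220/473 = (30 × 36 × 220) / (35 × 473) = 237600/16555
≈ 14.35 days

14.35 days


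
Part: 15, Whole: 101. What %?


Percentage = (part / whole) × 100
= (15 / 101) × 100
≈ 14.85%

14.85%


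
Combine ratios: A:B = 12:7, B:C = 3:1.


Match B: multiply A:B by 3 → 36:21
Multiply B:C by 7 → 21:7
Combined: 36:21:7
GCD = 1
= 36:21:7

36:21:7


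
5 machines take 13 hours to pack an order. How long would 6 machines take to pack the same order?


Inverse proportion: x × y = constant
k = 5 × 13 = 65
y₂ = k / 6 = 65 / 6
= 10.83

10.83


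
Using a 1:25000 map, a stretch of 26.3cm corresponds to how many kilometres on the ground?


Real distance = map distance × scale
= 26.3cm × 25000
= 657500 cm = 6575.0 m
= 6.575 km

6.575 km


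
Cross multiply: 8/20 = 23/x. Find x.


Cross multiply: 8 × x = 20 × 23
8x = 460
x = 460 / 8
= 57.50

57.50


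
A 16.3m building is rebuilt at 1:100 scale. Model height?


Model size = real / scale
= 16.3 / 100
= 0.1630 m

0.1630 m


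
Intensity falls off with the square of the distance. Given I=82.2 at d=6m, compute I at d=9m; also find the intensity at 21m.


I₁d₁² = I₂d₂²
I at 9m = 82.2 × (6/9)² = 82.2 × 36/81 = 2959.2/81 ≈ 36.5333
I at 21m = 82.2 × (6/21)² = 82.2 × 36/441 = 2959.2/441 ≈ 6.7102
= 36.5333 and 6.7102

36.5333 and 6.7102


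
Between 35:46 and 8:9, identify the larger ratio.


35/46 = 0.7609
8/9 = 0.8889
0.7609 < 0.8889, so 35:46 is less
= 8:9

8:9


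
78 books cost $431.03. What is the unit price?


Unit rate = total / quantity
= 431.03 / 78
= $5.53 per unit

$5.53 per unit


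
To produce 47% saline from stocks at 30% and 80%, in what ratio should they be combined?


Let x parts of 30% mix with y parts of 80%.
30x + 80y = 47(x + y)
30x + 80y = 47x + 47y
x(30 - 47) = y(47 - 80)
x/y = (80 - 47)/(47 - 30) = 33/17
Simplify: 33:17
= 33:17

33:17


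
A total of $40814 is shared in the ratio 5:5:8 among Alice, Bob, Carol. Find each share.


Total parts = 5 + 5 + 8 = 18
Alice: 40814 × 5/18 = 11337.22
Bob: 40814 × 5/18 = 11337.22
Carol: 40814 × 8/18 = 18139.56
= Alice: $11337.22, Bob: $11337.22, Carol: $18139.56

Alice: $11337.22, Bob: $11337.22, Carol: $18139.56


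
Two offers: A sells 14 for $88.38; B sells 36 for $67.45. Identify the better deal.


Deal A: $88.38/14 = $6.3129/unit
Deal B: $67.45/36 = $1.8736/unit
B is cheaper per unit
= Deal B

Deal B


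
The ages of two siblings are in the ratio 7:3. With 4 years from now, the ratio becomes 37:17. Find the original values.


Let A = 7k, B = 3k.
(7k + 4) / (3k + 4) = 37/17
Cross-multiply: 17(7k + 4) = 37(3k + 4)
119k + 68 = 111k + 148
119k - 111k = 148 - 68
8k = 80
k = 80/8 = 10
A = 7×10 = 70, B = 3×10 = 30
= A = 70, B = 30

A = 70, B = 30


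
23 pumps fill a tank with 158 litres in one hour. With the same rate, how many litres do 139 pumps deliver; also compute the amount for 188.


Direct proportion: y/x = constant
k = 158/23 ≈ 6.8696
y at x=139: k × 139 = 158 × 139 / 23 = 21962/23 ≈ 954.87
y at x=188: k × 188 = 158 × 188 / 23 = 29704/23 ≈ 1291.48
= 954.87 and 1291.48

954.87 and 1291.48


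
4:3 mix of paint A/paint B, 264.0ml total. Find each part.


Total parts = 4 + 3 = 7
paint A: 264.0 × 4/7 = 150.9ml
paint B: 264.0 × 3/7 = 113.1ml
= 150.9ml and 113.1ml

150.9ml and 113.1ml


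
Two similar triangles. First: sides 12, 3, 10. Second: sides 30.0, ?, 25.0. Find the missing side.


Scale factor = 30.0/12 = 2.5
Missing side = 3 × 2.5
= 7.5

7.5


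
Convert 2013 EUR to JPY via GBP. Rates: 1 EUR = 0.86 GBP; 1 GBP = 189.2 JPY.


Step 1: 2013 EUR × 0.86 = 1731.18 GBP
Step 2: 1731.18 GBP × 189.2 = 327539.26 JPY
Implied rate EUR→JPY = 0.86 × 189.2 = 162.7120
= 327539.26 JPY

327539.26 JPY


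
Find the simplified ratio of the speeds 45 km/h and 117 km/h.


Ratio = 45:117
GCD = 9
Simplified = 5:13
Time ratio (same distance) = 13:5
Speed ratio = 5:13

5:13


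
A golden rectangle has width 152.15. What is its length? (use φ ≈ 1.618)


φ = (1 + √5) / 2 ≈ 1.618
Length = width × φ = 152.15 × 1.618 = 246.1787
≈ 246.18

246.18


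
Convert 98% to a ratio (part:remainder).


98% means 98 parts out of 100; remainder = 2
Part : remainder = 98:2
GCD = 2
= 49:1

49:1


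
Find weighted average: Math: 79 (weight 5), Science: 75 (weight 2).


Numerator = 79×5 + 75×2
= 395 + 150
= 545
Total weight = 7
Weighted avg = 545/7
= 77.86

77.86


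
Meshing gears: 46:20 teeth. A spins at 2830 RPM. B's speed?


Gear ratio = 46:20 = 23:10
RPM_B = RPM_A × (teeth_A / teeth_B)
= 2830 × (46/20)
= 6509.0 RPM

6509.0 RPM


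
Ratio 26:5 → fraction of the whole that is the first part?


Total parts = 26 + 5 = 31
First part: 26/31 = 26/31
= 26/31

26/31


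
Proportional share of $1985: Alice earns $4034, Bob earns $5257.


Total income = 4034 + 5257 = $9291
Alice: $1985 × 4034/9291 = $861.85
Bob: $1985 × 5257/9291 = $1123.15
= Alice: $861.85, Bob: $1123.15

Alice: $861.85, Bob: $1123.15


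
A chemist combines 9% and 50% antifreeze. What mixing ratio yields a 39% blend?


Let x parts of 9% mix with y parts of 50%.
9x + 50y = 39(x + y)
9x + 50y = 39x + 39y
x(9 - 39) = y(39 - 50)
x/y = (50 - 39)/(39 - 9) = 11/30
Simplify: 11:30
= 11:30

11:30


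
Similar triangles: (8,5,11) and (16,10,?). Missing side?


Scale factor = 16/8 = 2
Missing side = 11 × 2
= 22.0

22.0


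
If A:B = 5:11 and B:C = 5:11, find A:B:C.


Match B: multiply A:B by 5 → 25:55
Multiply B:C by 11 → 55:121
Combined: 25:55:121
GCD = 1
= 25:55:121

25:55:121


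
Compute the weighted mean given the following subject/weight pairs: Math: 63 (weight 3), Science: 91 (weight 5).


Numerator = 63×3 + 91×5
= 189 + 455
= 644
Total weight = 8
Weighted avg = 644/8
= 80.50

80.50


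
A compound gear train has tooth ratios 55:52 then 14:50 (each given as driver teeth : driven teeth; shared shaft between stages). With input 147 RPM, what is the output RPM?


Stage 1: RPM_B = RPM_A × t_A/t_B = 147 × 55/52 = 8085/52 ≈ 155.48
B and C share a shaft → RPM_C = RPM_B
Stage 2: RPM_D = RPM_C × t_C/t_D = RPM_A × (t_A×t_C)/(t_B×t_D)
Overall ratio = (55×14)/(52×50) = 770/2600
RPM_D = 147 × 770/2600 = 113190/2600
≈ 43.53 RPM

43.53 RPM


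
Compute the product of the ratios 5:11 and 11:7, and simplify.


Compound ratio = (5×11) : (11×7)
= 55:77
GCD = 11
= 5:7

5:7


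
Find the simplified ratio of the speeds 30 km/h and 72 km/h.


Ratio = 30:72
GCD = 6
Simplified = 5:12
Time ratio (same distance) = 12:5
Speed ratio = 5:12

5:12


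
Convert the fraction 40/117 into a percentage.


Percentage = (part / whole) × 100
= (40 / 117) × 100
≈ 34.19%

34.19%


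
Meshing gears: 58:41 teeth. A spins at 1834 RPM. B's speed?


Gear ratio = 58:41 = 58:41
RPM_B = RPM_A × (teeth_A / teeth_B)
= 1834 × (58/41)
= 2594.4 RPM

2594.4 RPM


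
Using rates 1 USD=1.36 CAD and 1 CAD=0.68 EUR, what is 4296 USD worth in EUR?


Step 1: 4296 USD × 1.36 = 5842.56 CAD
Step 2: 5842.56 CAD × 0.68 = 3972.94 EUR
Implied rate USD→EUR = 1.36 × 0.68 = 0.9248
= 3972.94 EUR

3972.94 EUR


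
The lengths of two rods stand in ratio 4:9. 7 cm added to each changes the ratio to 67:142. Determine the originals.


Let A = 4k, B = 9k.
(4k + 7) / (9k + 7) = 67/142
Cross-multiply: 142(4k + 7) = 67(9k + 7)
568k + 994 = 603k + 469
568k - 603k = 469 - 994
-35k = -525
k = -525/-35 = 15
A = 4×15 = 60, B = 9×15 = 135
= A = 60, B = 135

A = 60, B = 135


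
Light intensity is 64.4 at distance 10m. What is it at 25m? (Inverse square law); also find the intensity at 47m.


I₁d₁² = I₂d₂²
I at 25m = 64.4 × (10/25)² = 64.4 × 100/625 = 6440/625 = 10.3040
I at 47m = 64.4 × (10/47)² = 64.4 × 100/2209 = 6440/2209 ≈ 2.9153
= 10.3040 and 2.9153

10.3040 and 2.9153


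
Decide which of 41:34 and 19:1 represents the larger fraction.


41/34 = 1.2059
19/1 = 19.0000
1.2059 < 19.0000, so 41:34 is less
= 19:1

19:1


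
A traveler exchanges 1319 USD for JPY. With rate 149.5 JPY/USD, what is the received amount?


Amount × rate = 1319 × 149.5
= 197190.50 JPY

197190.50 JPY


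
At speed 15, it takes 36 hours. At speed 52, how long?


Inverse proportion: x × y = constant
k = 15 × 36 = 540
y₂ = k / 52 = 540 / 52
= 10.38

10.38


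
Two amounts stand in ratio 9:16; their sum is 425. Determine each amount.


Let A = 9k, B = 16k.
9k + 16k = 425
25k = 425 → k = 425/25 = 17
A = 9×17 = 153, B = 16×17 = 272
= A = 153, B = 272

A = 153, B = 272


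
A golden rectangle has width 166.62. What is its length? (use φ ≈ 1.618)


φ = (1 + √5) / 2 ≈ 1.618
Length = width × φ = 166.62 × 1.618 = 269.59116
≈ 269.59

269.59


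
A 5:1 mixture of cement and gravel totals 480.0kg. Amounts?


Total parts = 5 + 1 = 6
cement: 480.0 × 5/6 = 400.0kg
gravel: 480.0 × 1/6 = 80.0kg
= 400.0kg and 80.0kg

400.0kg and 80.0kg


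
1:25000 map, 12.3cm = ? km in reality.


Real distance = map distance × scale
= 12.3cm × 25000
= 307500 cm = 3075.0 m
= 3.075 km

3.075 km


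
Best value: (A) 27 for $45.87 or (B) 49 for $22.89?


Deal A: $45.87/27 = $1.6989/unit
Deal B: $22.89/49 = $0.4671/unit
B is cheaper per unit
= Deal B

Deal B


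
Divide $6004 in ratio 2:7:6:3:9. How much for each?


Total parts = 2 + 7 + 6 + 3 + 9 = 27
Part 1: 6004 × 2/27 = 444.74
Part 2: 6004 × 7/27 = 1556.59
Part 3: 6004 × 6/27 = 1334.22
Part 4: 6004 × 3/27 = 667.11
Part 5: 6004 × 9/27 = 2001.33
= Part 1: $444.74, Part 2: $1556.59, Part 3: $1334.22, Part 4: $667.11, Part 5: $2001.33

Part 1: $444.74, Part 2: $1556.59, Part 3: $1334.22, Part 4: $667.11, Part 5: $2001.33


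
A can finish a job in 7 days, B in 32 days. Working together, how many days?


Rate of A = 1/7 per day
Rate of B = 1/32 per day
Combined rate = 1/7 + 1/32 = 39/224 ≈ 0.1741 per day
Days = 1 / combined rate = 224/39
≈ 5.74 days

5.74 days


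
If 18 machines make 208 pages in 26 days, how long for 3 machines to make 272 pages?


Days ∝ work / workers, so d₂ = d₁ × (m₁/m₂) × (w₂/w₁)
Workers factor (inverse): 18/3 = 6.0000
Work factor (direct): 272/208 ≈ 1.3077
d₂ = 26 × 18/3 × 272/208 = (26 × 18 × 272) / (3 × 208) = 127296/624
= 204.00 days

204.00 days


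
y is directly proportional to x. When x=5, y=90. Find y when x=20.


Direct proportion: y/x = constant
k = 90/5 = 18.0000
y₂ = k × 20 = 90 × 20 / 5 = 1800/5
= 360.00

360.00


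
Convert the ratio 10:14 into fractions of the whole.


Total parts = 10 + 14 = 24
First part: 10/24 = 5/12
Second part: 14/24 = 7/12
= 5/12 and 7/12

5/12 and 7/12


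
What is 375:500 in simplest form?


GCD(375, 500) = 125
375/125 : 500/125
= 3:4

3:4


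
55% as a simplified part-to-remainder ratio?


55% means 55 parts out of 100; remainder = 45
Part : remainder = 55:45
GCD = 5
= 11:9

11:9


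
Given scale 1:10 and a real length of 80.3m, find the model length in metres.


Model size = real / scale
= 80.3 / 10
= 8.0300 m

8.0300 m


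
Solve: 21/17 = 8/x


Cross multiply: 21 × x = 17 × 8
21x = 136
x = 136 / 21
= 6.48

6.48


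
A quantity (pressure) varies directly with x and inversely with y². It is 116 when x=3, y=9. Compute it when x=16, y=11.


z = k·x/y²
Solve for k using the known point: k = z·y²/x = 116×81/3 = 9396/3 = 3132.0000
Now evaluate at x=16, y=11:
z = k × 16 / 121 = (9396 × 16) / (3 × 121) = 150336/363
≈ 414.1488

414.1488


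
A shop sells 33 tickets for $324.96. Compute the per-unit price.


Unit rate = total / quantity
= 324.96 / 33
= $9.85 per unit

$9.85 per unit


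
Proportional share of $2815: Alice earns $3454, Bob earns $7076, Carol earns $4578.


Total income = 3454 + 7076 + 4578 = $15108
Alice: $2815 × 3454/15108 = $643.57
Bob: $2815 × 7076/15108 = $1318.44
Carol: $2815 × 4578/15108 = $853.00
= Alice: $643.57, Bob: $1318.44, Carol: $853.00

Alice: $643.57, Bob: $1318.44, Carol: $853.00


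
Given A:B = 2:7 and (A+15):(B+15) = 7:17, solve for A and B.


Let A = 2k, B = 7k.
(2k + 15) / (7k + 15) = 7/17
Cross-multiply: 17(2k + 15) = 7(7k + 15)
34k + 255 = 49k + 105
34k - 49k = 105 - 255
-15k = -150
k = -150/-15 = 10
A = 2×10 = 20, B = 7×10 = 70
= A = 20, B = 70

A = 20, B = 70


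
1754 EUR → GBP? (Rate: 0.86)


Amount × rate = 1754 × 0.86
= 1508.44 GBP

1508.44 GBP


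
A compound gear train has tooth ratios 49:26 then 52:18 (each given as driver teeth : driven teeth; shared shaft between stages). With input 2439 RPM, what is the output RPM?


Stage 1: RPM_B = RPM_A × t_A/t_B = 2439 × 49/26 = 119511/26 ≈ 4596.58
B and C share a shaft → RPM_C = RPM_B
Stage 2: RPM_D = RPM_C × t_C/t_D = RPM_A × (t_A×t_C)/(t_B×t_D)
Overall ratio = (49×52)/(26×18) = 2548/468
RPM_D = 2439 × 2548/468 = 6214572/468
= 13279.00 RPM

13279.00 RPM


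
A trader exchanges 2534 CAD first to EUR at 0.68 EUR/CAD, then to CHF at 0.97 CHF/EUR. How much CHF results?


Step 1: 2534 CAD × 0.68 = 1723.12 EUR
Step 2: 1723.12 EUR × 0.97 = 1671.43 CHF
Implied rate CAD→CHF = 0.68 × 0.97 = 0.6596
= 1671.43 CHF

1671.43 CHF


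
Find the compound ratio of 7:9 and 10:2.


Compound ratio = (7×10) : (9×2)
= 70:18
GCD = 2
= 35:9

35:9


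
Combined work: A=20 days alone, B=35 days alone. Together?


Rate of A = 1/20 per day
Rate of B = 1/35 per day
Combined rate = 1/20 + 1/35 = 55/700 ≈ 0.0786 per day
Days = 1 / combined rate = 700/55
≈ 12.73 days

12.73 days


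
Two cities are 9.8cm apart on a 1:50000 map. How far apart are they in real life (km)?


Real distance = map distance × scale
= 9.8cm × 50000
= 490000 cm = 4900.0 m
= 4.900 km

4.900 km


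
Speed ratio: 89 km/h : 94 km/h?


Ratio = 89:94
GCD = 1
Simplified = 89:94
Time ratio (same distance) = 94:89
Speed ratio = 89:94

89:94


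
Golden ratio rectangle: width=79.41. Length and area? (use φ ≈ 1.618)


φ = (1 + √5) / 2 ≈ 1.618
Length = width × φ = 79.41 × 1.618 = 128.48538
≈ 128.49
Area = width × length = 79.41 × 128.48538 = 10203.0240258 ≈ 10203.02
= Length: 128.49, Area: 10203.02

Length: 128.49, Area: 10203.02


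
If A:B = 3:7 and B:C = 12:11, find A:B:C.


Match B: multiply A:B by 12 → 36:84
Multiply B:C by 7 → 84:77
Combined: 36:84:77
GCD = 1
= 36:84:77

36:84:77


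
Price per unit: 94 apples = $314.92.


Unit rate = total / quantity
= 314.92 / 94
= $3.35 per unit

$3.35 per unit


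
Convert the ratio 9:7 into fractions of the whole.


Total parts = 9 + 7 = 16
First part: 9/16 = 9/16
Second part: 7/16 = 7/16
= 9/16 and 7/16

9/16 and 7/16


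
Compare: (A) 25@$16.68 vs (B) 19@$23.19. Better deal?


Deal A: $16.68/25 = $0.6672/unit
Deal B: $23.19/19 = $1.2205/unit
A is cheaper per unit
= Deal A

Deal A


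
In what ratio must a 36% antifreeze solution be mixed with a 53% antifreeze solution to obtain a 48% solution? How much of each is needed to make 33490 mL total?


Let x parts of 36% mix with y parts of 53%.
36x + 53y = 48(x + y)
36x + 53y = 48x + 48y
x(36 - 48) = y(48 - 53)
x/y = (53 - 48)/(48 - 36) = 5/12
Simplify: 5:12
Total parts = 17; one part = 33490/17 = 1970.00 mL
36% solution: 5×1970.00 = 9850.00 mL
53% solution: 12×1970.00 = 23640.00 mL
= ratio 5:12; 9850.00 mL and 23640.00 mL

ratio 5:12; 9850.00 mL and 23640.00 mL


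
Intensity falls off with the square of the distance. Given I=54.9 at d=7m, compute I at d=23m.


I₁d₁² = I₂d₂²
I₂ = I₁ × (d₁/d₂)²
= 54.9 × (7/23)²
= 54.9 × 49/529
= 2690.1/529
≈ 5.0853

5.0853


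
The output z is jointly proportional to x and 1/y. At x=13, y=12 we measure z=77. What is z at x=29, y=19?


z = k·x/y
Solve for k using the known point: k = z·y/x = 77×12/13 = 924/13 ≈ 71.0769
Now evaluate at x=29, y=19:
z = k × 29 / 19 = (924 × 29) / (13 × 19) = 26796/247
≈ 108.4858

108.4858


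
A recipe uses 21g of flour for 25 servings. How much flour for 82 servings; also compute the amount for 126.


Direct proportion: y/x = constant
k = 21/25 = 0.8400
y at x=82: k × 82 = 21 × 82 / 25 = 1722/25 = 68.88
y at x=126: k × 126 = 21 × 126 / 25 = 2646/25 = 105.84
= 68.88 and 105.84

68.88 and 105.84


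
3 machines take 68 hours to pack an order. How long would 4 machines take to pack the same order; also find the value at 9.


Inverse proportion: x × y = constant
k = 3 × 68 = 204
At x=4: k/4 = 51.00
At x=9: k/9 = 22.67
= 51.00 and 22.67

51.00 and 22.67


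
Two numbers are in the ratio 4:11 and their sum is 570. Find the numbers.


Let A = 4k, B = 11k.
4k + 11k = 570
15k = 570 → k = 570/15 = 38
A = 4×38 = 152, B = 11×38 = 418
= A = 152, B = 418

A = 152, B = 418


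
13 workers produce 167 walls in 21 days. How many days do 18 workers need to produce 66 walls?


Days ∝ work / workers, so d₂ = d₁ × (m₁/m₂) × (w₂/w₁)
Workers factor (inverse): 13/18 ≈ 0.7222
Work factor (direct): 66/167 ≈ 0.3952
d₂ = 21 × 13/18 × 66/167 = (21 × 13 × 66) / (18 × 167) = 18018/3006
≈ 5.99 days

5.99 days


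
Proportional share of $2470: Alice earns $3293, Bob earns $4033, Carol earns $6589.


Total income = 3293 + 4033 + 6589 = $13915
Alice: $2470 × 3293/13915 = $584.53
Bob: $2470 × 4033/13915 = $715.88
Carol: $2470 × 6589/13915 = $1169.59
= Alice: $584.53, Bob: $715.88, Carol: $1169.59

Alice: $584.53, Bob: $715.88, Carol: $1169.59


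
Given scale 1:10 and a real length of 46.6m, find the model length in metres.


Model size = real / scale
= 46.6 / 10
= 4.6600 m

4.6600 m


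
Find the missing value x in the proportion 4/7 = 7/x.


Cross multiply: 4 × x = 7 × 7
4x = 49
x = 49 / 4
= 12.25

12.25


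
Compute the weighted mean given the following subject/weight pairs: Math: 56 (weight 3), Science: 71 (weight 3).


Numerator = 56×3 + 71×3
= 168 + 213
= 381
Total weight = 6
Weighted avg = 381/6
= 63.50

63.50


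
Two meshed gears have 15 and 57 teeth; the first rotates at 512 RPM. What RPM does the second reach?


Gear ratio = 15:57 = 5:19
RPM_B = RPM_A × (teeth_A / teeth_B)
= 512 × (15/57)
= 134.7 RPM

134.7 RPM


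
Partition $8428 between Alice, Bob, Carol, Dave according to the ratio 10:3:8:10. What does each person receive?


Total parts = 10 + 3 + 8 + 10 = 31
Alice: 8428 × 10/31 = 2718.71
Bob: 8428 × 3/31 = 815.61
Carol: 8428 × 8/31 = 2174.97
Dave: 8428 × 10/31 = 2718.71
= Alice: $2718.71, Bob: $815.61, Carol: $2174.97, Dave: $2718.71

Alice: $2718.71, Bob: $815.61, Carol: $2174.97, Dave: $2718.71


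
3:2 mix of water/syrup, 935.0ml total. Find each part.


Total parts = 3 + 2 = 5
water: 935.0 × 3/5 = 561.0ml
syrup: 935.0 × 2/5 = 374.0ml
= 561.0ml and 374.0ml

561.0ml and 374.0ml


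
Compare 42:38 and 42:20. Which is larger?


42/38 = 1.1053
42/20 = 2.1000
1.1053 < 2.1000, so 42:38 is less
= 42:20

42:20


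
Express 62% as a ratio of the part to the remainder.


62% means 62 parts out of 100; remainder = 38
Part : remainder = 62:38
GCD = 2
= 31:19

31:19


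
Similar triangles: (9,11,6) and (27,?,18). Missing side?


Scale factor = 27/9 = 3
Missing side = 11 × 3
= 33.0

33.0


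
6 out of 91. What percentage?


Percentage = (part / whole) × 100
= (6 / 91) × 100
≈ 6.59%

6.59%


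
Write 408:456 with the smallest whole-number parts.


GCD(408, 456) = 24
408/24 : 456/24
= 17:19

17:19


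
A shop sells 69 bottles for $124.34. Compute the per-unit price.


Unit rate = total / quantity
= 124.34 / 69
= $1.80 per unit

$1.80 per unit


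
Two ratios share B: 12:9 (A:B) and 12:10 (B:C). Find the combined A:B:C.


Match B: multiply A:B by 12 → 144:108
Multiply B:C by 9 → 108:90
Combined: 144:108:90
GCD = 18
= 8:6:5

8:6:5


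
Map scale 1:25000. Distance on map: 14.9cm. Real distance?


Real distance = map distance × scale
= 14.9cm × 25000
= 372500 cm = 3725.0 m
= 3.725 km

3.725 km


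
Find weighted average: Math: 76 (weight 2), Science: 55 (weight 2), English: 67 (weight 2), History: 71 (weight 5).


Numerator = 76×2 + 55×2 + 67×2 + 71×5
= 152 + 110 + 134 + 355
= 751
Total weight = 11
Weighted avg = 751/11
= 68.27

68.27


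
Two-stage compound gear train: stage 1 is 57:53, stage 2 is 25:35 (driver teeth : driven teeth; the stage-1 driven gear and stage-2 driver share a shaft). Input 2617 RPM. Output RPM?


Stage 1: RPM_B = RPM_A × t_A/t_B = 2617 × 57/53 = 149169/53 ≈ 2814.51
B and C share a shaft → RPM_C = RPM_B
Stage 2: RPM_D = RPM_C × t_C/t_D = RPM_A × (t_A×t_C)/(t_B×t_D)
Overall ratio = (57×25)/(53×35) = 1425/1855
RPM_D = 2617 × 1425/1855 = 3729225/1855
≈ 2010.36 RPM

2010.36 RPM


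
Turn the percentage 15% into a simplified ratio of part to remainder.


15% means 15 parts out of 100; remainder = 85
Part : remainder = 15:85
GCD = 5
= 3:17

3:17


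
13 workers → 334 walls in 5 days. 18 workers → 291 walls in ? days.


Days ∝ work / workers, so d₂ = d₁ × (m₁/m₂) × (w₂/w₁)
Workers factor (inverse): 13/18 ≈ 0.7222
Work factor (direct): 291/334 ≈ 0.8713
d₂ = 5 × 13/18 × 291/334 = (5 × 13 × 291) / (18 × 334) = 18915/6012
≈ 3.15 days

3.15 days


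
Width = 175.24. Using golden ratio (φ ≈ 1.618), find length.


φ = (1 + √5) / 2 ≈ 1.618
Length = width × φ = 175.24 × 1.618 = 283.53832
≈ 283.54

283.54


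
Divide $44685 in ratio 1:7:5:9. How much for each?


Total parts = 1 + 7 + 5 + 9 = 22
Part 1: 44685 × 1/22 = 2031.14
Part 2: 44685 × 7/22 = 14217.95
Part 3: 44685 × 5/22 = 10155.68
Part 4: 44685 × 9/22 = 18280.23
= Part 1: $2031.14, Part 2: $14217.95, Part 3: $10155.68, Part 4: $18280.23

Part 1: $2031.14, Part 2: $14217.95, Part 3: $10155.68, Part 4: $18280.23


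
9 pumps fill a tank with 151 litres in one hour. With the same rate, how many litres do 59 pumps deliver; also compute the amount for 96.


Direct proportion: y/x = constant
k = 151/9 ≈ 16.7778
y at x=59: k × 59 = 151 × 59 / 9 = 8909/9 ≈ 989.89
y at x=96: k × 96 = 151 × 96 / 9 = 14496/9 ≈ 1610.67
= 989.89 and 1610.67

989.89 and 1610.67


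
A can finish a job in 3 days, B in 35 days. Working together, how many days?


Rate of A = 1/3 per day
Rate of B = 1/35 per day
Combined rate = 1/3 + 1/35 = 38/105 ≈ 0.3619 per day
Days = 1 / combined rate = 105/38
≈ 2.76 days

2.76 days


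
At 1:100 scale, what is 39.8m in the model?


Model size = real / scale
= 39.8 / 100
= 0.3980 m

0.3980 m


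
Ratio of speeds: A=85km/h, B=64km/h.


Ratio = 85:64
GCD = 1
Simplified = 85:64
Time ratio (same distance) = 64:85
Speed ratio = 85:64

85:64


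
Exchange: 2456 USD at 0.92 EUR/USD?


Amount × rate = 2456 × 0.92
= 2259.52 EUR

2259.52 EUR


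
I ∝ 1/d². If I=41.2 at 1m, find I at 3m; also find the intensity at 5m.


I₁d₁² = I₂d₂²
I at 3m = 41.2 × (1/3)² = 41.2 × 1/9 = 41.2/9 ≈ 4.5778
I at 5m = 41.2 × (1/5)² = 41.2 × 1/25 = 41.2/25 = 1.6480
= 4.5778 and 1.6480

4.5778 and 1.6480


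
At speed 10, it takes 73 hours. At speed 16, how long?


Inverse proportion: x × y = constant
k = 10 × 73 = 730
y₂ = k / 16 = 730 / 16
= 45.63

45.63


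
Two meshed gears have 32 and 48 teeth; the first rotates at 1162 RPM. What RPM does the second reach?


Gear ratio = 32:48 = 2:3
RPM_B = RPM_A × (teeth_A / teeth_B)
= 1162 × (32/48)
= 774.7 RPM

774.7 RPM


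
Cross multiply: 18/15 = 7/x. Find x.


Cross multiply: 18 × x = 15 × 7
18x = 105
x = 105 / 18
= 5.83

5.83


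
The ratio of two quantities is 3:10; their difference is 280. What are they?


Let A = 3k, B = 10k.
10k - 3k = 280
7k = 280 → k = 280/7 = 40
A = 3×40 = 120, B = 10×40 = 400
= A = 120, B = 400

A = 120, B = 400


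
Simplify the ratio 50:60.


GCD(50, 60) = 10
50/10 : 60/10
= 5:6

5:6


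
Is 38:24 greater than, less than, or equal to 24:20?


38/24 = 1.5833
24/20 = 1.2000
1.5833 > 1.2000, so 38:24 is greater
= greater than

greater than


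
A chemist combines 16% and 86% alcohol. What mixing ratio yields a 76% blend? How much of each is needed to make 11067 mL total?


Let x parts of 16% mix with y parts of 86%.
16x + 86y = 76(x + y)
16x + 86y = 76x + 76y
x(16 - 76) = y(76 - 86)
x/y = (86 - 76)/(76 - 16) = 10/60
Simplify: 1:6
Total parts = 7; one part = 11067/7 = 1581.00 mL
16% solution: 1×1581.00 = 1581.00 mL
86% solution: 6×1581.00 = 9486.00 mL
= ratio 1:6; 1581.00 mL and 9486.00 mL

ratio 1:6; 1581.00 mL and 9486.00 mL


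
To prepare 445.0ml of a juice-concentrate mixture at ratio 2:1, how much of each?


Total parts = 2 + 1 = 3
juice: 445.0 × 2/3 = 296.7ml
concentrate: 445.0 × 1/3 = 148.3ml
= 296.7ml and 148.3ml

296.7ml and 148.3ml


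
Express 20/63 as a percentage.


Percentage = (part / whole) × 100
= (20 / 63) × 100
≈ 31.75%

31.75%


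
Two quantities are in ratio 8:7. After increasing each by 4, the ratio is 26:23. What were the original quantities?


Let A = 8k, B = 7k.
(8k + 4) / (7k + 4) = 26/23
Cross-multiply: 23(8k + 4) = 26(7k + 4)
184k + 92 = 182k + 104
184k - 182k = 104 - 92
2k = 12
k = 12/2 = 6
A = 8×6 = 48, B = 7×6 = 42
= A = 48, B = 42

A = 48, B = 42


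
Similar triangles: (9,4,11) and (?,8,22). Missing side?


Scale factor = 8/4 = 2
Missing side = 9 × 2
= 18.0

18.0


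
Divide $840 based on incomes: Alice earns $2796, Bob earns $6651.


Total income = 2796 + 6651 = $9447
Alice: $840 × 2796/9447 = $248.61
Bob: $840 × 6651/9447 = $591.39
= Alice: $248.61, Bob: $591.39

Alice: $248.61, Bob: $591.39


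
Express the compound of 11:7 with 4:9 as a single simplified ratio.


Compound ratio = (11×4) : (7×9)
= 44:63
GCD = 1
= 44:63

44:63


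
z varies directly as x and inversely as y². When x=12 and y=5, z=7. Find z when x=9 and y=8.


z = k·x/y²
Solve for k using the known point: k = z·y²/x = 7×25/12 = 175/12 ≈ 14.5833
Now evaluate at x=9, y=8:
z = k × 9 / 64 = (175 × 9) / (12 × 64) = 1575/768
≈ 2.0508

2.0508


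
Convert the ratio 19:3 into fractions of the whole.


Total parts = 19 + 3 = 22
First part: 19/22 = 19/22
Second part: 3/22 = 3/22
= 19/22 and 3/22

19/22 and 3/22


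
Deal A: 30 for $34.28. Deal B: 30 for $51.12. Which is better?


Deal A: $34.28/30 = $1.1427/unit
Deal B: $51.12/30 = $1.7040/unit
A is cheaper per unit
= Deal A

Deal A


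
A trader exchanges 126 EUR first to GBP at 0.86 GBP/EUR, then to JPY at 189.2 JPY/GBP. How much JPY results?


Step 1: 126 EUR × 0.86 = 108.36 GBP
Step 2: 108.36 GBP × 189.2 = 20501.71 JPY
Implied rate EUR→JPY = 0.86 × 189.2 = 162.7120
= 20501.71 JPY

20501.71 JPY


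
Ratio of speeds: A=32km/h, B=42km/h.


Ratio = 32:42
GCD = 2
Simplified = 16:21
Time ratio (same distance) = 21:16
Speed ratio = 16:21

16:21


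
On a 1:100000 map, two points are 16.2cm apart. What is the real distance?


Real distance = map distance × scale
= 16.2cm × 100000
= 1620000 cm = 16200.0 m
= 16.200 km

16.200 km


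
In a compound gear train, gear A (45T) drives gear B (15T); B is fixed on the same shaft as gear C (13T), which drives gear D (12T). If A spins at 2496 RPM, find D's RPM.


Stage 1: RPM_B = RPM_A × t_A/t_B = 2496 × 45/15 = 112320/15 = 7488.00
B and C share a shaft → RPM_C = RPM_B
Stage 2: RPM_D = RPM_C × t_C/t_D = RPM_A × (t_A×t_C)/(t_B×t_D)
Overall ratio = (45×13)/(15×12) = 585/180
RPM_D = 2496 × 585/180 = 1460160/180
= 8112.00 RPM

8112.00 RPM


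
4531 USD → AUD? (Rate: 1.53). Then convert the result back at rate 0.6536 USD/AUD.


Amount × rate = 4531 × 1.53 = 6932.43 AUD
Round-trip: 6932.43 × 0.6536 = 4531.04 USD
= 6932.43 AUD, then 4531.04 USD

6932.43 AUD, then 4531.04 USD


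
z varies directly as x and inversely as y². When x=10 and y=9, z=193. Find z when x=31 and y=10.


z = k·x/y²
Solve for k using the known point: k = z·y²/x = 193×81/10 = 15633/10 = 1563.3000
Now evaluate at x=31, y=10:
z = k × 31 / 100 = (15633 × 31) / (10 × 100) = 484623/1000
= 484.6230

484.6230


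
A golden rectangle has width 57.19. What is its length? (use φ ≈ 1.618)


φ = (1 + √5) / 2 ≈ 1.618
Length = width × φ = 57.19 × 1.618 = 92.53342
≈ 92.53

92.53


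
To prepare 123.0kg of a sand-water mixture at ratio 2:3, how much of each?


Total parts = 2 + 3 = 5
sand: 123.0 × 2/5 = 49.2kg
water: 123.0 × 3/5 = 73.8kg
= 49.2kg and 73.8kg

49.2kg and 73.8kg


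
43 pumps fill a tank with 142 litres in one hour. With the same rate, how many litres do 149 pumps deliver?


Direct proportion: y/x = constant
k = 142/43 ≈ 3.3023
y₂ = k × 149 = 142 × 149 / 43 = 21158/43
≈ 492.05

492.05


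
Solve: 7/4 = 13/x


Cross multiply: 7 × x = 4 × 13
7x = 52
x = 52 / 7
= 7.43

7.43


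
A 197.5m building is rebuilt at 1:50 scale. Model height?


Model size = real / scale
= 197.5 / 50
= 3.9500 m

3.9500 m


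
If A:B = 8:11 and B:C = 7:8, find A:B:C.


Match B: multiply A:B by 7 → 56:77
Multiply B:C by 11 → 77:88
Combined: 56:77:88
GCD = 1
= 56:77:88

56:77:88


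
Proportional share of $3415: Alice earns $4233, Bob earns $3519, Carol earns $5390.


Total income = 4233 + 3519 + 5390 = $13142
Alice: $3415 × 4233/13142 = $1099.96
Bob: $3415 × 3519/13142 = $914.43
Carol: $3415 × 5390/13142 = $1400.61
= Alice: $1099.96, Bob: $914.43, Carol: $1400.61

Alice: $1099.96, Bob: $914.43, Carol: $1400.61


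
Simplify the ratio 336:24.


GCD(336, 24) = 24
336/24 : 24/24
= 14:1

14:1


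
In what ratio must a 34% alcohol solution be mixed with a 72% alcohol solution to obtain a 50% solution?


Let x parts of 34% mix with y parts of 72%.
34x + 72y = 50(x + y)
34x + 72y = 50x + 50y
x(34 - 50) = y(50 - 72)
x/y = (72 - 50)/(50 - 34) = 22/16
Simplify: 11:8
= 11:8

11:8


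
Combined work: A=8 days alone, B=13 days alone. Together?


Rate of A = 1/8 per day
Rate of B = 1/13 per day
Combined rate = 1/8 + 1/13 = 21/104 ≈ 0.2019 per day
Days = 1 / combined rate = 104/21
≈ 4.95 days

4.95 days


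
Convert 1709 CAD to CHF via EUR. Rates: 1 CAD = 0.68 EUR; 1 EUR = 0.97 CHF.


Step 1: 1709 CAD × 0.68 = 1162.12 EUR
Step 2: 1162.12 EUR × 0.97 = 1127.26 CHF
Implied rate CAD→CHF = 0.68 × 0.97 = 0.6596
= 1127.26 CHF

1127.26 CHF


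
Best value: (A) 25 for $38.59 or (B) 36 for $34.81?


Deal A: $38.59/25 = $1.5436/unit
Deal B: $34.81/36 = $0.9669/unit
B is cheaper per unit
= Deal B

Deal B


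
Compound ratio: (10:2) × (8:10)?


Compound ratio = (10×8) : (2×10)
= 80:20
GCD = 20
= 4:1

4:1


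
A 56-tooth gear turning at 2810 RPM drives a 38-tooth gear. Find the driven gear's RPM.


Gear ratio = 56:38 = 28:19
RPM_B = RPM_A × (teeth_A / teeth_B)
= 2810 × (56/38)
= 4141.1 RPM

4141.1 RPM


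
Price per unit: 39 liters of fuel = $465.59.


Unit rate = total / quantity
= 465.59 / 39
= $11.94 per unit

$11.94 per unit


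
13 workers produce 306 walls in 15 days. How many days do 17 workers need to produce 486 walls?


Days ∝ work / workers, so d₂ = d₁ × (m₁/m₂) × (w₂/w₁)
Workers factor (inverse): 13/17 ≈ 0.7647
Work factor (direct): 486/306 ≈ 1.5882
d₂ = 15 × 13/17 × 486/306 = (15 × 13 × 486) / (17 × 306) = 94770/5202
≈ 18.22 days

18.22 days


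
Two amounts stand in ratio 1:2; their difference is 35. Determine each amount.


Let A = 1k, B = 2k.
2k - 1k = 35
1k = 35 → k = 35/1 = 35
A = 1×35 = 35, B = 2×35 = 70
= A = 35, B = 70

A = 35, B = 70


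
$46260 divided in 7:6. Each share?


Total parts = 7 + 6 = 13
Part 1: 46260 × 7/13 = 24909.23
Part 2: 46260 × 6/13 = 21350.77
= Part 1: $24909.23, Part 2: $21350.77

Part 1: $24909.23, Part 2: $21350.77


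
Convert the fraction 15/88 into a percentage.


Percentage = (part / whole) × 100
= (15 / 88) × 100
≈ 17.05%

17.05%


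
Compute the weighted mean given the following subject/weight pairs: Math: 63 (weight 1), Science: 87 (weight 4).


Numerator = 63×1 + 87×4
= 63 + 348
= 411
Total weight = 5
Weighted avg = 411/5
= 82.20

82.20


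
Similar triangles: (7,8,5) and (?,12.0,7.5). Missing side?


Scale factor = 12.0/8 = 1.5
Missing side = 7 × 1.5
= 10.5

10.5


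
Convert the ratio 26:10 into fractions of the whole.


Total parts = 26 + 10 = 36
First part: 26/36 = 13/18
Second part: 10/36 = 5/18
= 13/18 and 5/18

13/18 and 5/18


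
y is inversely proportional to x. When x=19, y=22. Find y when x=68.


Inverse proportion: x × y = constant
k = 19 × 22 = 418
y₂ = k / 68 = 418 / 68
= 6.15

6.15


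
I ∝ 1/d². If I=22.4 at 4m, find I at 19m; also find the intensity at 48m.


I₁d₁² = I₂d₂²
I at 19m = 22.4 × (4/19)² = 22.4 × 16/361 = 358.4/361 ≈ 0.9928
I at 48m = 22.4 × (4/48)² = 22.4 × 16/2304 = 358.4/2304 ≈ 0.1556
= 0.9928 and 0.1556

0.9928 and 0.1556


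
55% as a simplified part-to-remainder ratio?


55% means 55 parts out of 100; remainder = 45
Part : remainder = 55:45
GCD = 5
= 11:9

11:9


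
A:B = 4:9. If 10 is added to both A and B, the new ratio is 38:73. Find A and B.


Let A = 4k, B = 9k.
(4k + 10) / (9k + 10) = 38/73
Cross-multiply: 73(4k + 10) = 38(9k + 10)
292k + 730 = 342k + 380
292k - 342k = 380 - 730
-50k = -350
k = -350/-50 = 7
A = 4×7 = 28, B = 9×7 = 63
= A = 28, B = 63

A = 28, B = 63


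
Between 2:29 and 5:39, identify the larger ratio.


2/29 = 0.0690
5/39 = 0.1282
0.0690 < 0.1282, so 2:29 is less
= 5:39

5:39


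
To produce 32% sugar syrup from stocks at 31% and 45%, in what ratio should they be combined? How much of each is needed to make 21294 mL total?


Let x parts of 31% mix with y parts of 45%.
31x + 45y = 32(x + y)
31x + 45y = 32x + 32y
x(31 - 32) = y(32 - 45)
x/y = (45 - 32)/(32 - 31) = 13/1
Simplify: 13:1
Total parts = 14; one part = 21294/14 = 1521.00 mL
31% solution: 13×1521.00 = 19773.00 mL
45% solution: 1×1521.00 = 1521.00 mL
= ratio 13:1; 19773.00 mL and 1521.00 mL

ratio 13:1; 19773.00 mL and 1521.00 mL


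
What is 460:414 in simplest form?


GCD(460, 414) = 46
460/46 : 414/46
= 10:9

10:9


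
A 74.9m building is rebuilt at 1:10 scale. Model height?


Model size = real / scale
= 74.9 / 10
= 7.4900 m

7.4900 m


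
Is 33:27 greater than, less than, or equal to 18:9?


33/27 = 1.2222
18/9 = 2.0000
1.2222 < 2.0000, so 33:27 is less
= less than

less than


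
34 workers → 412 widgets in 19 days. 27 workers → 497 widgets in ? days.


Days ∝ work / workers, so d₂ = d₁ × (m₁/m₂) × (w₂/w₁)
Workers factor (inverse): 34/27 ≈ 1.2593
Work factor (direct): 497/412 ≈ 1.2063
d₂ = 19 × 34/27 × 497/412 = (19 × 34 × 497) / (27 × 412) = 321062/11124
≈ 28.86 days

28.86 days


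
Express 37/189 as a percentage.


Percentage = (part / whole) × 100
= (37 / 189) × 100
≈ 19.58%

19.58%


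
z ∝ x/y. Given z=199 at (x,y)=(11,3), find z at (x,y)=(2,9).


z = k·x/y
Solve for k using the known point: k = z·y/x = 199×3/11 = 597/11 ≈ 54.2727
Now evaluate at x=2, y=9:
z = k × 2 / 9 = (597 × 2) / (11 × 9) = 1194/99
≈ 12.0606

12.0606


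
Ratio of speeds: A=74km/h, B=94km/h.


Ratio = 74:94
GCD = 2
Simplified = 37:47
Time ratio (same distance) = 47:37
Speed ratio = 37:47

37:47


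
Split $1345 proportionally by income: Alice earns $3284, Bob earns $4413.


Total income = 3284 + 4413 = $7697
Alice: $1345 × 3284/7697 = $573.86
Bob: $1345 × 4413/7697 = $771.14
= Alice: $573.86, Bob: $771.14

Alice: $573.86, Bob: $771.14


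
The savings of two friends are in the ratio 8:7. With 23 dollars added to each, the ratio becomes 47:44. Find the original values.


Let A = 8k, B = 7k.
(8k + 23) / (7k + 23) = 47/44
Cross-multiply: 44(8k + 23) = 47(7k + 23)
352k + 1012 = 329k + 1081
352k - 329k = 1081 - 1012
23k = 69
k = 69/23 = 3
A = 8×3 = 24, B = 7×3 = 21
= A = 24, B = 21

A = 24, B = 21


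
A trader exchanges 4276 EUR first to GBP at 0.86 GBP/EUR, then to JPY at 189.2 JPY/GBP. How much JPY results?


Step 1: 4276 EUR × 0.86 = 3677.36 GBP
Step 2: 3677.36 GBP × 189.2 = 695756.51 JPY
Implied rate EUR→JPY = 0.86 × 189.2 = 162.7120
= 695756.51 JPY

695756.51 JPY


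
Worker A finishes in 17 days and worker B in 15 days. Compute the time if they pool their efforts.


Rate of A = 1/17 per day
Rate of B = 1/15 per day
Combined rate = 1/17 + 1/15 = 32/255 ≈ 0.1255 per day
Days = 1 / combined rate = 255/32
≈ 7.97 days

7.97 days


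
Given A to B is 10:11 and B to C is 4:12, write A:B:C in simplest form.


Match B: multiply A:B by 4 → 40:44
Multiply B:C by 11 → 44:132
Combined: 40:44:132
GCD = 4
= 10:11:33

10:11:33


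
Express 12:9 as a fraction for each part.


Total parts = 12 + 9 = 21
First part: 12/21 = 4/7
Second part: 9/21 = 3/7
= 4/7 and 3/7

4/7 and 3/7


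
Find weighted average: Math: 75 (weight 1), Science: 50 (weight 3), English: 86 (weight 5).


Numerator = 75×1 + 50×3 + 86×5
= 75 + 150 + 430
= 655
Total weight = 9
Weighted avg = 655/9
= 72.78

72.78


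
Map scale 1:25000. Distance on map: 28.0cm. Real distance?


Real distance = map distance × scale
= 28.0cm × 25000
= 700000 cm = 7000.0 m
= 7.000 km

7.000 km


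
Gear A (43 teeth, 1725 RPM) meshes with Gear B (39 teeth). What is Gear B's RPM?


Gear ratio = 43:39 = 43:39
RPM_B = RPM_A × (teeth_A / teeth_B)
= 1725 × (43/39)
= 1901.9 RPM

1901.9 RPM


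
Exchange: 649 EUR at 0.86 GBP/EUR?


Amount × rate = 649 × 0.86
= 558.14 GBP

558.14 GBP


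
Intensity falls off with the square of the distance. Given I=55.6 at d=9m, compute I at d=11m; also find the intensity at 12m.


I₁d₁² = I₂d₂²
I at 11m = 55.6 × (9/11)² = 55.6 × 81/121 = 4503.6/121 ≈ 37.2198
I at 12m = 55.6 × (9/12)² = 55.6 × 81/144 = 4503.6/144 = 31.2750
= 37.2198 and 31.2750

37.2198 and 31.2750


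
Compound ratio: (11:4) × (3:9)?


Compound ratio = (11×3) : (4×9)
= 33:36
GCD = 3
= 11:12

11:12


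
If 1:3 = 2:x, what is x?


Cross multiply: 1 × x = 3 × 2
1x = 6
x = 6 / 1
= 6.00

6.00


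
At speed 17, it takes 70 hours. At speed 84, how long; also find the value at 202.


Inverse proportion: x × y = constant
k = 17 × 70 = 1190
At x=84: k/84 = 14.17
At x=202: k/202 = 5.89
= 14.17 and 5.89

14.17 and 5.89


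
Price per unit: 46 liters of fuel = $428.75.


Unit rate = total / quantity
= 428.75 / 46
= $9.32 per unit

$9.32 per unit


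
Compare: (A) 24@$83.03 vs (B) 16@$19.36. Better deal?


Deal A: $83.03/24 = $3.4596/unit
Deal B: $19.36/16 = $1.2100/unit
B is cheaper per unit
= Deal B

Deal B


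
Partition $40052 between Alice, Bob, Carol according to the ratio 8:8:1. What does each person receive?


Total parts = 8 + 8 + 1 = 17
Alice: 40052 × 8/17 = 18848.00
Bob: 40052 × 8/17 = 18848.00
Carol: 40052 × 1/17 = 2356.00
= Alice: $18848.00, Bob: $18848.00, Carol: $2356.00

Alice: $18848.00, Bob: $18848.00, Carol: $2356.00
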